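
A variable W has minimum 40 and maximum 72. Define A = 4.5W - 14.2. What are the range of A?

Range of W = 72 − 40 = 32.
Range(A) = |a|·Range(W) = |4.5|·32 = 144.

Range(A) = 144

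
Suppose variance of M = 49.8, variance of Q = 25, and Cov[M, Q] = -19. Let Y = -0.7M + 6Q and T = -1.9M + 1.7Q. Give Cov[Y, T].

By bilinearity, Cov[Y, T] = ac·variance of M + bd·variance of Q + (ad+bc)·Cov[M, Q], with a=-0.7, b=6, c=-1.9, d=1.7.
ac·variance of M = (-0.7)·(-1.9)·49.8 = 66.234
bd·variance of Q = 6·1.7·25 = 255
(ad+bc)·Cov[M, Q] = (-12.59)·(-19) = 239.21
Cov[Y, T] = 66.234 + 255 + 239.21 = 560.444.

Cov[Y, T] = 560.444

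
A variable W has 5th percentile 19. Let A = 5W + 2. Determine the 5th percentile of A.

5th percentile of A = 97

Since a = 5 > 0 the transformation is increasing, so the 5th percentile of A = a·(P_{5} of W) + b = 5·19 + 2 = 97.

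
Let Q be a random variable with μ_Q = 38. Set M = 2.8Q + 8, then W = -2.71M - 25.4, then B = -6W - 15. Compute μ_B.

μ_M = 2.8·38 + 8 = 114.4.
μ_W = (-2.71)·114.4 + (-25.4) = -335.424.
μ_B = (-6)·(-335.424) + (-15) = 1997.544.

μ_B = 1997.544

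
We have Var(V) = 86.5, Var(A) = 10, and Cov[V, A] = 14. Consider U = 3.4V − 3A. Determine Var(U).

Var(U) = 804.34

Var(U) = a²·Var(V) + b²·Var(A) + 2ab·Cov[V, A] with a = 3.4, b = -3.
= 3.4²·86.5 + (-3)²·10 + 2·3.4·(-3)·14
= 999.94 + 90 + (-285.6) = 804.34.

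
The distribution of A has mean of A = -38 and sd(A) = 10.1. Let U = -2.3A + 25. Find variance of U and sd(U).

variance of U = 539.6329, sd(U) = 23.23

U = -2.3A + 25 is linear with a = -2.3, b = 25.
variance of A = 10.1² = 102.01.
variance of U = a²·variance of A = (-2.3)²·102.01 = 539.6329 (the additive constant 25 does not affect variance).
sd(U) = |a|·sd(A) = |-2.3|·10.1 = 23.23.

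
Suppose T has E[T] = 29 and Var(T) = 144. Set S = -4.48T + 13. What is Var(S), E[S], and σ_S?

S = -4.48T + 13 is linear with a = -4.48, b = 13.
Var(S) = a²·Var(T) = (-4.48)²·144 = 2890.1376 (the additive constant 13 does not affect variance).
E[S] = a·E[T] + b = (-4.48)·29 + 13 = -116.92.
σ_T = √144 = 12.
σ_S = |a|·σ_T = |-4.48|·12 = 53.76.

Var(S) = 2890.1376, E[S] = -116.92, σ_S = 53.76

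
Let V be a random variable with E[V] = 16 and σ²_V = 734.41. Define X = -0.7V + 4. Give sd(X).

X = -0.7V + 4 is linear with a = -0.7, b = 4.
sd(V) = √734.41 = 27.1.
sd(X) = |a|·sd(V) = |-0.7|·27.1 = 18.97.

sd(X) = 18.97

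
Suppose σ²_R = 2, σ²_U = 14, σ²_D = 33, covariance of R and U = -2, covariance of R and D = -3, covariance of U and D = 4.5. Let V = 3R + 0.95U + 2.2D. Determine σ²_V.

σ²_V = 158.165

σ²_V = a²·σ²_R + b²·σ²_U + c²·σ²_D + 2ab·covariance of R and U + 2ac·covariance of R and D + 2bc·covariance of U and D, with a = 3, b = 0.95, c = 2.2.
= 18 + 12.635 + 159.72 + (-11.4) + (-39.6) + 18.81
= 158.165.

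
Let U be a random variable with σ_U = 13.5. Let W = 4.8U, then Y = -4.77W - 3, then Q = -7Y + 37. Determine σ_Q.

σ_Q = 2163.672

σ_W = |4.8|·13.5 = 64.8.
σ_Y = |-4.77|·64.8 = 309.096.
σ_Q = |-7|·309.096 = 2163.672.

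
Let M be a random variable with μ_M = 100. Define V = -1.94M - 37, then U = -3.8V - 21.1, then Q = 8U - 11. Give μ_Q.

μ_V = (-1.94)·100 + (-37) = -231.
μ_U = (-3.8)·(-231) + (-21.1) = 856.7.
μ_Q = 8·856.7 + (-11) = 6842.6.

μ_Q = 6842.6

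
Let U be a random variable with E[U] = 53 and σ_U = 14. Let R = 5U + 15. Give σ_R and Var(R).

σ_R = 70, Var(R) = 4900

R = 5U + 15 is linear with a = 5, b = 15.
σ_R = |a|·σ_U = |5|·14 = 70.
Var(U) = 14² = 196.
Var(R) = a²·Var(U) = 5²·196 = 4900 (the additive constant 15 does not affect variance).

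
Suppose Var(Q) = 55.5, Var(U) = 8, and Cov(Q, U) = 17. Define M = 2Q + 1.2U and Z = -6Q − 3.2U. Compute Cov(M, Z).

Cov(M, Z) = -927.92

By bilinearity, Cov(M, Z) = ac·Var(Q) + bd·Var(U) + (ad+bc)·Cov(Q, U), with a=2, b=1.2, c=-6, d=-3.2.
ac·Var(Q) = 2·(-6)·55.5 = -666
bd·Var(U) = 1.2·(-3.2)·8 = -30.72
(ad+bc)·Cov(Q, U) = (-13.6)·17 = -231.2
Cov(M, Z) = -666 + (-30.72) + (-231.2) = -927.92.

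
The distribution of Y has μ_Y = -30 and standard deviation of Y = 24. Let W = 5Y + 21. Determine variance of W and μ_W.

variance of W = 14400, μ_W = -129

W = 5Y + 21 is linear with a = 5, b = 21.
variance of Y = 24² = 576.
variance of W = a²·variance of Y = 5²·576 = 14400 (the additive constant 21 does not affect variance).
μ_W = a·μ_Y + b = 5·(-30) + 21 = -129.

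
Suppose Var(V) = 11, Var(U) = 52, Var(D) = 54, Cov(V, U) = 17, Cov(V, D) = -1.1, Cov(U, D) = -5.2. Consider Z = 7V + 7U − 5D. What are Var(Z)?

Var(Z) = a²·Var(V) + b²·Var(U) + c²·Var(D) + 2ab·Cov(V, U) + 2ac·Cov(V, D) + 2bc·Cov(U, D), with a = 7, b = 7, c = -5.
= 539 + 2548 + 1350 + 1666 + 77 + 364
= 6544.

Var(Z) = 6544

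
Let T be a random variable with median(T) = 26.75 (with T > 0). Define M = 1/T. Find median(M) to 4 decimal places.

1/T is monotone on this domain, so median(M) = 1/(26.75) ≈ 0.0374.

median(M) = 0.0374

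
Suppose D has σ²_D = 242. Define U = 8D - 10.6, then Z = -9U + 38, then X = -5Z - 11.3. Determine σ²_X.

σ²_U = 8²·242 = 15488.
σ²_Z = (-9)²·15488 = 1254528.
σ²_X = (-5)²·1254528 = 31363200.

σ²_X = 31363200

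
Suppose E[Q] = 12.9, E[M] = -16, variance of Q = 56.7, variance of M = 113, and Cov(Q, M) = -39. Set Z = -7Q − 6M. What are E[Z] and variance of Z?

E[Z] = (-7)·E[Q] + (-6)·E[M] = (-7)·12.9 + (-6)·(-16) = 5.7.
variance of Z = a²·variance of Q + b²·variance of M + 2ab·Cov(Q, M) with a = -7, b = -6.
= (-7)²·56.7 + (-6)²·113 + 2·(-7)·(-6)·(-39)
= 2778.3 + 4068 + (-3276) = 3570.3.

E[Z] = 5.7, variance of Z = 3570.3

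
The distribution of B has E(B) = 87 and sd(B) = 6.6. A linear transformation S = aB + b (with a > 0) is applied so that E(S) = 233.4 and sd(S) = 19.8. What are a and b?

sd(S) = a·sd(B) (a > 0), so a = 19.8/6.6 = 3.
E(S) = a·E(B) + b, so b = 233.4 − 3·87 = -27.6.

a = 3, b = -27.6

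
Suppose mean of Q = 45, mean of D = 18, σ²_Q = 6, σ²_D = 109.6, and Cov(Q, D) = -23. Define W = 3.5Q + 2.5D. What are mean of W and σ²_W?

mean of W = 202.5, σ²_W = 356

mean of W = 3.5·mean of Q + 2.5·mean of D = 3.5·45 + 2.5·18 = 202.5.
σ²_W = a²·σ²_Q + b²·σ²_D + 2ab·Cov(Q, D) with a = 3.5, b = 2.5.
= 3.5²·6 + 2.5²·109.6 + 2·3.5·2.5·(-23)
= 73.5 + 685 + (-402.5) = 356.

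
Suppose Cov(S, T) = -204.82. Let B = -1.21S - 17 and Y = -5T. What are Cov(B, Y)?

Cov(B, Y) = -1239.161

Cov(B, Y) = a·c·Cov(S, T) = (-1.21)·(-5)·(-204.82) = -1239.161. Additive constants drop out.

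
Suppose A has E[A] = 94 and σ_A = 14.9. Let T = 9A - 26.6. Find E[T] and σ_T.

E[T] = 819.4, σ_T = 134.1

T = 9A - 26.6 is linear with a = 9, b = -26.6.
E[T] = a·E[A] + b = 9·94 + (-26.6) = 819.4.
σ_T = |a|·σ_A = |9|·14.9 = 134.1.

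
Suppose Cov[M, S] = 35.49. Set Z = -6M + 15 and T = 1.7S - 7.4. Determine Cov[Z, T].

Cov[Z, T] = -361.998

Cov[Z, T] = a·c·Cov[M, S] = (-6)·1.7·35.49 = -361.998. Additive constants drop out.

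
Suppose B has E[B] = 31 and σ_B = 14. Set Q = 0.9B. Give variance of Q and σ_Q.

variance of Q = 158.76, σ_Q = 12.6

Q = 0.9B is linear with a = 0.9, b = 0.
variance of B = 14² = 196.
variance of Q = a²·variance of B = 0.9²·196 = 158.76.
σ_Q = |a|·σ_B = |0.9|·14 = 12.6.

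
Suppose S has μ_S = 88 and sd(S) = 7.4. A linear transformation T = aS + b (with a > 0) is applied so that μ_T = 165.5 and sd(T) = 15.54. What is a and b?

sd(T) = a·sd(S) (a > 0), so a = 15.54/7.4 = 2.1.
μ_T = a·μ_S + b, so b = 165.5 − 2.1·88 = -19.3.

a = 2.1, b = -19.3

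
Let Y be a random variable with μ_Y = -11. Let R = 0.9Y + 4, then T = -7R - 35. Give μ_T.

μ_R = 0.9·(-11) + 4 = -5.9.
μ_T = (-7)·(-5.9) + (-35) = 6.3.

μ_T = 6.3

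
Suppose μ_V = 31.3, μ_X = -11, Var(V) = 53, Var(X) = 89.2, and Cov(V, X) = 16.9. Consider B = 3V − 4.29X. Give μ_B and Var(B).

μ_B = 3·μ_V + (-4.29)·μ_X = 3·31.3 + (-4.29)·(-11) = 141.09.
Var(B) = a²·Var(V) + b²·Var(X) + 2ab·Cov(V, X) with a = 3, b = -4.29.
= 3²·53 + (-4.29)²·89.2 + 2·3·(-4.29)·16.9
= 477 + 1641.64572 + (-435.006) = 1683.63972.

μ_B = 141.09, Var(B) = 1683.63972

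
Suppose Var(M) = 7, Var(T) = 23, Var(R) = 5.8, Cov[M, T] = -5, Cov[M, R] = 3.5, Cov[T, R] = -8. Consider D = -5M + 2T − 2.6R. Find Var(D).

Var(D) = 580.408

Var(D) = a²·Var(M) + b²·Var(T) + c²·Var(R) + 2ab·Cov[M, T] + 2ac·Cov[M, R] + 2bc·Cov[T, R], with a = -5, b = 2, c = -2.6.
= 175 + 92 + 39.208 + 100 + 91 + 83.2
= 580.408.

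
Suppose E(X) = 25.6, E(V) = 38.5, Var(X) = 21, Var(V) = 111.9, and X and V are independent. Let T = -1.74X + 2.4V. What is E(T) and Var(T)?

E(T) = 47.856, Var(T) = 708.1236

E(T) = (-1.74)·E(X) + 2.4·E(V) = (-1.74)·25.6 + 2.4·38.5 = 47.856.
Var(T) = a²·Var(X) + b²·Var(V) + 2ab·Cov[X, V] with a = -1.74, b = 2.4.
Independence gives Cov[X, V] = 0.
= (-1.74)²·21 + 2.4²·111.9 + 2·(-1.74)·2.4·0
= 63.5796 + 644.544 + 0 = 708.1236.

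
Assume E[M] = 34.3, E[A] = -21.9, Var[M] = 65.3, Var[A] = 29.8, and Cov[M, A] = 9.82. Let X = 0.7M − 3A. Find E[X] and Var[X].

E[X] = 89.71, Var[X] = 258.953

E[X] = 0.7·E[M] + (-3)·E[A] = 0.7·34.3 + (-3)·(-21.9) = 89.71.
Var[X] = a²·Var[M] + b²·Var[A] + 2ab·Cov[M, A] with a = 0.7, b = -3.
= 0.7²·65.3 + (-3)²·29.8 + 2·0.7·(-3)·9.82
= 31.997 + 268.2 + (-41.244) = 258.953.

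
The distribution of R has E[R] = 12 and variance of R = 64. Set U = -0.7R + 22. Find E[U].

U = -0.7R + 22 is linear with a = -0.7, b = 22.
E[U] = a·E[R] + b = (-0.7)·12 + 22 = 13.6.

E[U] = 13.6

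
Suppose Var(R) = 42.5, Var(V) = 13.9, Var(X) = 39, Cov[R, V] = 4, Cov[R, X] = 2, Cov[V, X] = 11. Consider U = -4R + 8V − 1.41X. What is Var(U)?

Var(U) = a²·Var(R) + b²·Var(V) + c²·Var(X) + 2ab·Cov[R, V] + 2ac·Cov[R, X] + 2bc·Cov[V, X], with a = -4, b = 8, c = -1.41.
= 680 + 889.6 + 77.5359 + (-256) + 22.56 + (-248.16)
= 1165.5359.

Var(U) = 1165.5359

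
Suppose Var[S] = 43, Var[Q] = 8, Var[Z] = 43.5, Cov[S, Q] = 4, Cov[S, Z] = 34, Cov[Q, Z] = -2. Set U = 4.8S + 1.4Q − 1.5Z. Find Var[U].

Var[U] = 676.835

Var[U] = a²·Var[S] + b²·Var[Q] + c²·Var[Z] + 2ab·Cov[S, Q] + 2ac·Cov[S, Z] + 2bc·Cov[Q, Z], with a = 4.8, b = 1.4, c = -1.5.
= 990.72 + 15.68 + 97.875 + 53.76 + (-489.6) + 8.4
= 676.835.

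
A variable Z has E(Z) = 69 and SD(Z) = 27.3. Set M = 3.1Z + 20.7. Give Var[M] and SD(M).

M = 3.1Z + 20.7 is linear with a = 3.1, b = 20.7.
Var[Z] = 27.3² = 745.29.
Var[M] = a²·Var[Z] = 3.1²·745.29 = 7162.2369 (the additive constant 20.7 does not affect variance).
SD(M) = |a|·SD(Z) = |3.1|·27.3 = 84.63.

Var[M] = 7162.2369, SD(M) = 84.63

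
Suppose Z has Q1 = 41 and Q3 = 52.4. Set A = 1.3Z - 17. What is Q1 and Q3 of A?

a = 1.3 > 0: Q1(A) = a·Q1(Z)+b = 36.3, Q3(A) = a·Q3(Z)+b = 51.12.

Q1(A) = 36.3, Q3(A) = 51.12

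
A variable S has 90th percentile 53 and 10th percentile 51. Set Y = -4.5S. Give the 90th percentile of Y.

90th percentile of Y = -229.5

Since a = -4.5 < 0 the transformation is decreasing, reversing order: the 90th percentile of Y corresponds to the 10th percentile of S.
So P_{90}(Y) = a·P_{10}(S) + b = (-4.5)·51 = -229.5.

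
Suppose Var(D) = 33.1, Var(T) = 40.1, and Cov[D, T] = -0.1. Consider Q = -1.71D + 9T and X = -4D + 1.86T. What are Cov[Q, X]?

By bilinearity, Cov[Q, X] = ac·Var(D) + bd·Var(T) + (ad+bc)·Cov[D, T], with a=-1.71, b=9, c=-4, d=1.86.
ac·Var(D) = (-1.71)·(-4)·33.1 = 226.404
bd·Var(T) = 9·1.86·40.1 = 671.274
(ad+bc)·Cov[D, T] = (-39.1806)·(-0.1) = 3.91806
Cov[Q, X] = 226.404 + 671.274 + 3.91806 = 901.59606.

Cov[Q, X] = 901.59606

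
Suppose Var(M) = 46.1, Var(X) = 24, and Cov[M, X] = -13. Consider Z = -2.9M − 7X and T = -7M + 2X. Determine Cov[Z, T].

By bilinearity, Cov[Z, T] = ac·Var(M) + bd·Var(X) + (ad+bc)·Cov[M, X], with a=-2.9, b=-7, c=-7, d=2.
ac·Var(M) = (-2.9)·(-7)·46.1 = 935.83
bd·Var(X) = (-7)·2·24 = -336
(ad+bc)·Cov[M, X] = (43.2)·(-13) = -561.6
Cov[Z, T] = 935.83 + (-336) + (-561.6) = 38.23.

Cov[Z, T] = 38.23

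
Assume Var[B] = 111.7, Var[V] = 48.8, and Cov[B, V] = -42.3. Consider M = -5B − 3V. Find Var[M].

Var[M] = a²·Var[B] + b²·Var[V] + 2ab·Cov[B, V] with a = -5, b = -3.
= (-5)²·111.7 + (-3)²·48.8 + 2·(-5)·(-3)·(-42.3)
= 2792.5 + 439.2 + (-1269) = 1962.7.

Var[M] = 1962.7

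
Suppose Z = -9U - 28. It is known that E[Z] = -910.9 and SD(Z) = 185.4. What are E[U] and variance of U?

E[U] = 98.1, variance of U = 424.36

From Z = -9U - 28: E[Z] = a·E[U] + b, so E[U] = (E[Z] − b)/a = (-910.9 − (-28))/(-9) = 98.1.
variance of Z = 185.4² = 34373.16.
variance of Z = a²·variance of U, so variance of U = 34373.16/(-9)² = 424.36.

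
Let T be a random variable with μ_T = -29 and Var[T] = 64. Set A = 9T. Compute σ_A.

σ_A = 72

A = 9T is linear with a = 9, b = 0.
σ_T = √64 = 8.
σ_A = |a|·σ_T = |9|·8 = 72.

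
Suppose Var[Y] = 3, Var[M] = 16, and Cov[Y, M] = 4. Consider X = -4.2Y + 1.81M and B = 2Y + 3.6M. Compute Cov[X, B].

By bilinearity, Cov[X, B] = ac·Var[Y] + bd·Var[M] + (ad+bc)·Cov[Y, M], with a=-4.2, b=1.81, c=2, d=3.6.
ac·Var[Y] = (-4.2)·2·3 = -25.2
bd·Var[M] = 1.81·3.6·16 = 104.256
(ad+bc)·Cov[Y, M] = (-11.5)·4 = -46
Cov[X, B] = -25.2 + 104.256 + (-46) = 33.056.

Cov[X, B] = 33.056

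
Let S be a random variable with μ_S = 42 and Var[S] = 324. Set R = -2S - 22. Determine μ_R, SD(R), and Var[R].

R = -2S - 22 is linear with a = -2, b = -22.
μ_R = a·μ_S + b = (-2)·42 + (-22) = -106.
SD(S) = √324 = 18.
SD(R) = |a|·SD(S) = |-2|·18 = 36.
Var[R] = a²·Var[S] = (-2)²·324 = 1296 (the additive constant -22 does not affect variance).

μ_R = -106, SD(R) = 36, Var[R] = 1296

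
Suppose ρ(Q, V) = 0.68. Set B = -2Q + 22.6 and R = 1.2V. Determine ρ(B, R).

Linear rescalings preserve |correlation|; the slopes -2 and 1.2 have opposite signs, so the correlation flips sign: ρ(B, R) = −ρ(Q, V) = -0.68.

ρ(B, R) = -0.68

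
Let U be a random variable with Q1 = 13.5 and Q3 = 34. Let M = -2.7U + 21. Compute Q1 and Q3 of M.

a = -2.7 < 0 reverses order: Q1(M) comes from Q3(U), Q3(M) from Q1(U).
Q1(M) = (-2.7)·34 + 21 = -70.8; Q3(M) = (-2.7)·13.5 + 21 = -15.45.

Q1(M) = -70.8, Q3(M) = -15.45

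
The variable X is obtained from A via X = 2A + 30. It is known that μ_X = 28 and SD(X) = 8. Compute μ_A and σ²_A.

μ_A = -1, σ²_A = 16

From X = 2A + 30: μ_X = a·μ_A + b, so μ_A = (μ_X − b)/a = (28 − 30)/2 = -1.
σ²_X = 8² = 64.
σ²_X = a²·σ²_A, so σ²_A = 64/2² = 16.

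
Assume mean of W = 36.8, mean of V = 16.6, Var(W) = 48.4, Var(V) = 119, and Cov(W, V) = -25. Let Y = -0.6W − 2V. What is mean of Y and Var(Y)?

mean of Y = -55.28, Var(Y) = 433.424

mean of Y = (-0.6)·mean of W + (-2)·mean of V = (-0.6)·36.8 + (-2)·16.6 = -55.28.
Var(Y) = a²·Var(W) + b²·Var(V) + 2ab·Cov(W, V) with a = -0.6, b = -2.
= (-0.6)²·48.4 + (-2)²·119 + 2·(-0.6)·(-2)·(-25)
= 17.424 + 476 + (-60) = 433.424.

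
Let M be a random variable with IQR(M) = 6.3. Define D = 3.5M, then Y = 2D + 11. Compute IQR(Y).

IQR(D) = |3.5|·6.3 = 22.05.
IQR(Y) = |2|·22.05 = 44.1.

IQR(Y) = 44.1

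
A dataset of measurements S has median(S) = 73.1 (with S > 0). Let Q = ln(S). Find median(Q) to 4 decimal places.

median(Q) = 4.2918

ln(S) is monotone on this domain, so median(Q) = ln(73.1) ≈ 4.2918.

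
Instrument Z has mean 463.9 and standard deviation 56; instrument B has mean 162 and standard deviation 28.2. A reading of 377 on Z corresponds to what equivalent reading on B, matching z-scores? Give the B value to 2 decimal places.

z = (377 − 463.9)/56 ≈ -1.5518.
B = 162 + z·28.2 = 162 + (377 − 463.9)·28.2/56 ≈ 118.24.

B = 118.24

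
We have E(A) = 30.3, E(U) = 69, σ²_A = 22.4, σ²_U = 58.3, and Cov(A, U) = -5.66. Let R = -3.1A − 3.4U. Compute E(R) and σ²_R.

E(R) = (-3.1)·E(A) + (-3.4)·E(U) = (-3.1)·30.3 + (-3.4)·69 = -328.53.
σ²_R = a²·σ²_A + b²·σ²_U + 2ab·Cov(A, U) with a = -3.1, b = -3.4.
= (-3.1)²·22.4 + (-3.4)²·58.3 + 2·(-3.1)·(-3.4)·(-5.66)
= 215.264 + 673.948 + (-119.3128) = 769.8992.

E(R) = -328.53, σ²_R = 769.8992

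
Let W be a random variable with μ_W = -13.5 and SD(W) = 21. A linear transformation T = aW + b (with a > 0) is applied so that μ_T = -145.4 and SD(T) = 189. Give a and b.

a = 9, b = -23.9

SD(T) = a·SD(W) (a > 0), so a = 189/21 = 9.
μ_T = a·μ_W + b, so b = -145.4 − 9·(-13.5) = -23.9.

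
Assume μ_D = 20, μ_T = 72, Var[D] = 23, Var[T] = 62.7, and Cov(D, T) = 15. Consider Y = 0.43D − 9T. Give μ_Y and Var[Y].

μ_Y = -639.4, Var[Y] = 4966.8527

μ_Y = 0.43·μ_D + (-9)·μ_T = 0.43·20 + (-9)·72 = -639.4.
Var[Y] = a²·Var[D] + b²·Var[T] + 2ab·Cov(D, T) with a = 0.43, b = -9.
= 0.43²·23 + (-9)²·62.7 + 2·0.43·(-9)·15
= 4.2527 + 5078.7 + (-116.1) = 4966.8527.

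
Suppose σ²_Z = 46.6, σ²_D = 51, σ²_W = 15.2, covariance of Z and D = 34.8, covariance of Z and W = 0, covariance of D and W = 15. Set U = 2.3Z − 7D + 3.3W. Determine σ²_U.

σ²_U = a²·σ²_Z + b²·σ²_D + c²·σ²_W + 2ab·covariance of Z and D + 2ac·covariance of Z and W + 2bc·covariance of D and W, with a = 2.3, b = -7, c = 3.3.
= 246.514 + 2499 + 165.528 + (-1120.56) + 0 + (-693)
= 1097.482.

σ²_U = 1097.482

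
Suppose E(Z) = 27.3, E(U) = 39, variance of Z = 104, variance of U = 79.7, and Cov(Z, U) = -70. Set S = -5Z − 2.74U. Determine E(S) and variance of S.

E(S) = -243.36, variance of S = 1280.35572

E(S) = (-5)·E(Z) + (-2.74)·E(U) = (-5)·27.3 + (-2.74)·39 = -243.36.
variance of S = a²·variance of Z + b²·variance of U + 2ab·Cov(Z, U) with a = -5, b = -2.74.
= (-5)²·104 + (-2.74)²·79.7 + 2·(-5)·(-2.74)·(-70)
= 2600 + 598.35572 + (-1918) = 1280.35572.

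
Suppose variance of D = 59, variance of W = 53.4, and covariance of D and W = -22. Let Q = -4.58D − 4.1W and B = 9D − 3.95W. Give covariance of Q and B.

covariance of Q and B = -1153.369

By bilinearity, covariance of Q and B = ac·variance of D + bd·variance of W + (ad+bc)·covariance of D and W, with a=-4.58, b=-4.1, c=9, d=-3.95.
ac·variance of D = (-4.58)·9·59 = -2431.98
bd·variance of W = (-4.1)·(-3.95)·53.4 = 864.813
(ad+bc)·covariance of D and W = (-18.809)·(-22) = 413.798
covariance of Q and B = -2431.98 + 864.813 + 413.798 = -1153.369.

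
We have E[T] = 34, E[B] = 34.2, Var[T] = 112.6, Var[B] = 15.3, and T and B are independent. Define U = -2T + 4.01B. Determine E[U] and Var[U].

E[U] = 69.142, Var[U] = 696.42553

E[U] = (-2)·E[T] + 4.01·E[B] = (-2)·34 + 4.01·34.2 = 69.142.
Var[U] = a²·Var[T] + b²·Var[B] + 2ab·Cov(T, B) with a = -2, b = 4.01.
Independence gives Cov(T, B) = 0.
= (-2)²·112.6 + 4.01²·15.3 + 2·(-2)·4.01·0
= 450.4 + 246.02553 + 0 = 696.42553.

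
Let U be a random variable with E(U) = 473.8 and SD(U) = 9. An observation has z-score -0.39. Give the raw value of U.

U = E(U) + z·SD(U) = 473.8 + (-0.39)·9 = 470.29.

U = 470.29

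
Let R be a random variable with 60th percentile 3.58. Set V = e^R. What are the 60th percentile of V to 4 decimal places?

60th percentile of V = 35.8735

e^R is increasing, so P_{60}(V) = g(P_{60}(R)) ≈ 35.8735.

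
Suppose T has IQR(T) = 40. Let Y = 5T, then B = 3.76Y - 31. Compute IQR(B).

IQR(B) = 752

IQR(Y) = |5|·40 = 200.
IQR(B) = |3.76|·200 = 752.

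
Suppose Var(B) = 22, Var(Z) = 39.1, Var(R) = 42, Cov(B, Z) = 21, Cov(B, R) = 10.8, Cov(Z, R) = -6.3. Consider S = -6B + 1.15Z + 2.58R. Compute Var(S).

Var(S) = 461.72635

Var(S) = a²·Var(B) + b²·Var(Z) + c²·Var(R) + 2ab·Cov(B, Z) + 2ac·Cov(B, R) + 2bc·Cov(Z, R), with a = -6, b = 1.15, c = 2.58.
= 792 + 51.70975 + 279.5688 + (-289.8) + (-334.368) + (-37.3842)
= 461.72635.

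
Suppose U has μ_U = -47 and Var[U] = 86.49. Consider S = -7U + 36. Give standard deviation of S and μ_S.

S = -7U + 36 is linear with a = -7, b = 36.
standard deviation of U = √86.49 = 9.3.
standard deviation of S = |a|·standard deviation of U = |-7|·9.3 = 65.1.
μ_S = a·μ_U + b = (-7)·(-47) + 36 = 365.

standard deviation of S = 65.1, μ_S = 365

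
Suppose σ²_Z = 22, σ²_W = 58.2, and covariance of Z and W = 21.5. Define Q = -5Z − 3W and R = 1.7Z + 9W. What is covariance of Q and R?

By bilinearity, covariance of Q and R = ac·σ²_Z + bd·σ²_W + (ad+bc)·covariance of Z and W, with a=-5, b=-3, c=1.7, d=9.
ac·σ²_Z = (-5)·1.7·22 = -187
bd·σ²_W = (-3)·9·58.2 = -1571.4
(ad+bc)·covariance of Z and W = (-50.1)·21.5 = -1077.15
covariance of Q and R = -187 + (-1571.4) + (-1077.15) = -2835.55.

covariance of Q and R = -2835.55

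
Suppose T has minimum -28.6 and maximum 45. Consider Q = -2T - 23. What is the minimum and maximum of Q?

a = -2 < 0, so order reverses: min(Q) = a·max(T)+b = (-2)·45 + (-23) = -113; max(Q) = a·min(T)+b = (-2)·(-28.6) + (-23) = 34.2.

min(Q) = -113, max(Q) = 34.2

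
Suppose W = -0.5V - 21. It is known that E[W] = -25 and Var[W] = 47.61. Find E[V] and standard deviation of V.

E[V] = 8, standard deviation of V = 13.8

From W = -0.5V - 21: E[W] = a·E[V] + b, so E[V] = (E[W] − b)/a = (-25 − (-21))/(-0.5) = 8.
standard deviation of W = √47.61 = 6.9.
standard deviation of W = |a|·standard deviation of V, so standard deviation of V = 6.9/|-0.5| = 13.8.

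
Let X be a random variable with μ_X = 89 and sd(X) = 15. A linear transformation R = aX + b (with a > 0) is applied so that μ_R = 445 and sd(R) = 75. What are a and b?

a = 5, b = 0

sd(R) = a·sd(X) (a > 0), so a = 75/15 = 5.
μ_R = a·μ_X + b, so b = 445 − 5·89 = 0.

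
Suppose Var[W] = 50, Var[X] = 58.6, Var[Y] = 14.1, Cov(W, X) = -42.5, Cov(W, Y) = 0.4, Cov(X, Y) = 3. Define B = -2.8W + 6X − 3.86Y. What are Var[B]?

Var[B] = a²·Var[W] + b²·Var[X] + c²·Var[Y] + 2ab·Cov(W, X) + 2ac·Cov(W, Y) + 2bc·Cov(X, Y), with a = -2.8, b = 6, c = -3.86.
= 392 + 2109.6 + 210.08436 + 1428 + 8.6464 + (-138.96)
= 4009.37076.

Var[B] = 4009.37076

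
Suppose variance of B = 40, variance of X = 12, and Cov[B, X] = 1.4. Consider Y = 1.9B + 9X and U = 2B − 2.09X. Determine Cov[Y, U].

Cov[Y, U] = -54.0794

By bilinearity, Cov[Y, U] = ac·variance of B + bd·variance of X + (ad+bc)·Cov[B, X], with a=1.9, b=9, c=2, d=-2.09.
ac·variance of B = 1.9·2·40 = 152
bd·variance of X = 9·(-2.09)·12 = -225.72
(ad+bc)·Cov[B, X] = (14.029)·1.4 = 19.6406
Cov[Y, U] = 152 + (-225.72) + 19.6406 = -54.0794.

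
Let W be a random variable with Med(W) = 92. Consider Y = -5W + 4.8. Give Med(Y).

A linear map preserves order up to sign, so Med(Y) = a·Med(W) + b = (-5)·92 + 4.8 = -455.2.

Med(Y) = -455.2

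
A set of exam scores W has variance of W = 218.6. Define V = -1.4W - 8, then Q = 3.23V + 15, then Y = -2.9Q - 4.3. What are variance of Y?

variance of V = (-1.4)²·218.6 = 428.456.
variance of Q = 3.23²·428.456 = 4470.0386024.
variance of Y = (-2.9)²·4470.0386024 = 37593.024646184.

variance of Y = 37593.024646184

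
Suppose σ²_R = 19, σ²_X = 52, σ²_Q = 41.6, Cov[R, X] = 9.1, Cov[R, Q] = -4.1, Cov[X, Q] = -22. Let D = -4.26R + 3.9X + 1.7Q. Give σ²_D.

σ²_D = 721.238

σ²_D = a²·σ²_R + b²·σ²_X + c²·σ²_Q + 2ab·Cov[R, X] + 2ac·Cov[R, Q] + 2bc·Cov[X, Q], with a = -4.26, b = 3.9, c = 1.7.
= 344.8044 + 790.92 + 120.224 + (-302.3748) + 59.3844 + (-291.72)
= 721.238.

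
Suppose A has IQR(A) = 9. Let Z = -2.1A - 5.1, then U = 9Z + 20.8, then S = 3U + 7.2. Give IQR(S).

IQR(S) = 510.3

IQR(Z) = |-2.1|·9 = 18.9.
IQR(U) = |9|·18.9 = 170.1.
IQR(S) = |3|·170.1 = 510.3.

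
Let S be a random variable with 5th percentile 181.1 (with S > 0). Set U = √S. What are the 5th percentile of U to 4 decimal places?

5th percentile of U = 13.4573

√S is increasing, so P_{5}(U) = g(P_{5}(S)) ≈ 13.4573.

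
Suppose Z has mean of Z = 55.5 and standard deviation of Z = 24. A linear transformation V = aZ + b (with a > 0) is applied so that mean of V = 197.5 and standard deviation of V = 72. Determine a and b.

standard deviation of V = a·standard deviation of Z (a > 0), so a = 72/24 = 3.
mean of V = a·mean of Z + b, so b = 197.5 − 3·55.5 = 31.

a = 3, b = 31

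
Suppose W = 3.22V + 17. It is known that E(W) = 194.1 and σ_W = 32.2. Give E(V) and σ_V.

From W = 3.22V + 17: E(W) = a·E(V) + b, so E(V) = (E(W) − b)/a = (194.1 − 17)/3.22 = 55.
σ_W = |a|·σ_V, so σ_V = 32.2/|3.22| = 10.

E(V) = 55, σ_V = 10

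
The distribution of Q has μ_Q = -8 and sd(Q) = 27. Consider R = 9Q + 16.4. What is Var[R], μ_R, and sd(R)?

Var[R] = 59049, μ_R = -55.6, sd(R) = 243

R = 9Q + 16.4 is linear with a = 9, b = 16.4.
Var[Q] = 27² = 729.
Var[R] = a²·Var[Q] = 9²·729 = 59049 (the additive constant 16.4 does not affect variance).
μ_R = a·μ_Q + b = 9·(-8) + 16.4 = -55.6.
sd(R) = |a|·sd(Q) = |9|·27 = 243.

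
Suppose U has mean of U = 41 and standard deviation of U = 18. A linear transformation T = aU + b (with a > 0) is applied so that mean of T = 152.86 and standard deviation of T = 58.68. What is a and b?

standard deviation of T = a·standard deviation of U (a > 0), so a = 58.68/18 = 3.26.
mean of T = a·mean of U + b, so b = 152.86 − 3.26·41 = 19.2.

a = 3.26, b = 19.2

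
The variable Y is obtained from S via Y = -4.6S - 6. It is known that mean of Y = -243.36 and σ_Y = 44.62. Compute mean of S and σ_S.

From Y = -4.6S - 6: mean of Y = a·mean of S + b, so mean of S = (mean of Y − b)/a = (-243.36 − (-6))/(-4.6) = 51.6.
σ_Y = |a|·σ_S, so σ_S = 44.62/|-4.6| = 9.7.

mean of S = 51.6, σ_S = 9.7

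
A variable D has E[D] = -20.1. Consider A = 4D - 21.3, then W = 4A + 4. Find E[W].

E[A] = 4·(-20.1) + (-21.3) = -101.7.
E[W] = 4·(-101.7) + 4 = -402.8.

E[W] = -402.8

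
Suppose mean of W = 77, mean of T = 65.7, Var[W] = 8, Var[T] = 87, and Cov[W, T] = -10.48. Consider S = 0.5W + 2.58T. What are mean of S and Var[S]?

mean of S = 0.5·mean of W + 2.58·mean of T = 0.5·77 + 2.58·65.7 = 208.006.
Var[S] = a²·Var[W] + b²·Var[T] + 2ab·Cov[W, T] with a = 0.5, b = 2.58.
= 0.5²·8 + 2.58²·87 + 2·0.5·2.58·(-10.48)
= 2 + 579.1068 + (-27.0384) = 554.0684.

mean of S = 208.006, Var[S] = 554.0684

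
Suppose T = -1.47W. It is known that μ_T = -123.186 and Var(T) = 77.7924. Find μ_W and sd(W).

μ_W = 83.8, sd(W) = 6

From T = -1.47W: μ_T = a·μ_W + b, so μ_W = (μ_T − b)/a = (-123.186 − 0)/(-1.47) = 83.8.
sd(T) = √77.7924 = 8.82.
sd(T) = |a|·sd(W), so sd(W) = 8.82/|-1.47| = 6.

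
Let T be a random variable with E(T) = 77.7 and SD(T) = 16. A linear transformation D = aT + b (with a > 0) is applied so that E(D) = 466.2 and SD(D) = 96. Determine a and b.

SD(D) = a·SD(T) (a > 0), so a = 96/16 = 6.
E(D) = a·E(T) + b, so b = 466.2 − 6·77.7 = 0.

a = 6, b = 0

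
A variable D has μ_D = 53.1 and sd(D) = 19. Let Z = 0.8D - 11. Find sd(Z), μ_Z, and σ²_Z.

Z = 0.8D - 11 is linear with a = 0.8, b = -11.
sd(Z) = |a|·sd(D) = |0.8|·19 = 15.2.
μ_Z = a·μ_D + b = 0.8·53.1 + (-11) = 31.48.
σ²_D = 19² = 361.
σ²_Z = a²·σ²_D = 0.8²·361 = 231.04 (the additive constant -11 does not affect variance).

sd(Z) = 15.2, μ_Z = 31.48, σ²_Z = 231.04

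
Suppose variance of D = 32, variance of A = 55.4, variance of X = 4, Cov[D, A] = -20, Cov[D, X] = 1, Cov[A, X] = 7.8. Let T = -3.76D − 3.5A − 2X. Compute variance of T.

variance of T = 744.8932

variance of T = a²·variance of D + b²·variance of A + c²·variance of X + 2ab·Cov[D, A] + 2ac·Cov[D, X] + 2bc·Cov[A, X], with a = -3.76, b = -3.5, c = -2.
= 452.4032 + 678.65 + 16 + (-526.4) + 15.04 + 109.2
= 744.8932.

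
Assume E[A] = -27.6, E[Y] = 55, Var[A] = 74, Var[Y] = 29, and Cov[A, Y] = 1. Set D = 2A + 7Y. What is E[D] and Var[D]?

E[D] = 329.8, Var[D] = 1745

E[D] = 2·E[A] + 7·E[Y] = 2·(-27.6) + 7·55 = 329.8.
Var[D] = a²·Var[A] + b²·Var[Y] + 2ab·Cov[A, Y] with a = 2, b = 7.
= 2²·74 + 7²·29 + 2·2·7·1
= 296 + 1421 + 28 = 1745.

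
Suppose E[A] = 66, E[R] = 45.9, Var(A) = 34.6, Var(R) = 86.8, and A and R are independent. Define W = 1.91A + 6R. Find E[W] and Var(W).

E[W] = 401.46, Var(W) = 3251.02426

E[W] = 1.91·E[A] + 6·E[R] = 1.91·66 + 6·45.9 = 401.46.
Var(W) = a²·Var(A) + b²·Var(R) + 2ab·Cov(A, R) with a = 1.91, b = 6.
Independence gives Cov(A, R) = 0.
= 1.91²·34.6 + 6²·86.8 + 2·1.91·6·0
= 126.22426 + 3124.8 + 0 = 3251.02426.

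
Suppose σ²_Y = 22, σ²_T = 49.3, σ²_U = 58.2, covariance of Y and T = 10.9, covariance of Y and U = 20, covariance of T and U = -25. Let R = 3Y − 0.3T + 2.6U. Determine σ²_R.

σ²_R = 927.249

σ²_R = a²·σ²_Y + b²·σ²_T + c²·σ²_U + 2ab·covariance of Y and T + 2ac·covariance of Y and U + 2bc·covariance of T and U, with a = 3, b = -0.3, c = 2.6.
= 198 + 4.437 + 393.432 + (-19.62) + 312 + 39
= 927.249.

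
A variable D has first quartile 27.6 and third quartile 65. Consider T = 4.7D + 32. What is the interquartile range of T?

IQR of D = Q3 − Q1 = 65 − 27.6 = 37.4.
Under T = aD + b, IQR(T) = |a|·IQR(D) = |4.7|·37.4 = 175.78 (shifts cancel; spread scales by |a|).

IQR(T) = 175.78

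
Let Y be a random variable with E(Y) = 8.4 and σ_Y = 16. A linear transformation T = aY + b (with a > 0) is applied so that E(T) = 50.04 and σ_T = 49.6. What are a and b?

a = 3.1, b = 24

σ_T = a·σ_Y (a > 0), so a = 49.6/16 = 3.1.
E(T) = a·E(Y) + b, so b = 50.04 − 3.1·8.4 = 24.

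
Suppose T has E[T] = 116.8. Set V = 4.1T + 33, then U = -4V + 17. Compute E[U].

E[V] = 4.1·116.8 + 33 = 511.88.
E[U] = (-4)·511.88 + 17 = -2030.52.

E[U] = -2030.52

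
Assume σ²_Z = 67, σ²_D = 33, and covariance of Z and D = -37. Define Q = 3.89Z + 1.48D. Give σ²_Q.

σ²_Q = 660.1011

σ²_Q = a²·σ²_Z + b²·σ²_D + 2ab·covariance of Z and D with a = 3.89, b = 1.48.
= 3.89²·67 + 1.48²·33 + 2·3.89·1.48·(-37)
= 1013.8507 + 72.2832 + (-426.0328) = 660.1011.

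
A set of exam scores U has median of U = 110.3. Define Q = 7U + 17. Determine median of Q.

A linear map preserves order up to sign, so median of Q = a·median of U + b = 7·110.3 + 17 = 789.1.

median of Q = 789.1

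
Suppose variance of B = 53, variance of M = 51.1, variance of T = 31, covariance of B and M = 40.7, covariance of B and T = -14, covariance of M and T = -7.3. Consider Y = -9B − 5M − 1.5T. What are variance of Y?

variance of Y = a²·variance of B + b²·variance of M + c²·variance of T + 2ab·covariance of B and M + 2ac·covariance of B and T + 2bc·covariance of M and T, with a = -9, b = -5, c = -1.5.
= 4293 + 1277.5 + 69.75 + 3663 + (-378) + (-109.5)
= 8815.75.

variance of Y = 8815.75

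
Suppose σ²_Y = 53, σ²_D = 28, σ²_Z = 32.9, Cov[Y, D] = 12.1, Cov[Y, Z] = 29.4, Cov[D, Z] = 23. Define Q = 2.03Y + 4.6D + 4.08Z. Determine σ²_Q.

σ²_Q = a²·σ²_Y + b²·σ²_D + c²·σ²_Z + 2ab·Cov[Y, D] + 2ac·Cov[Y, Z] + 2bc·Cov[D, Z], with a = 2.03, b = 4.6, c = 4.08.
= 218.4077 + 592.48 + 547.66656 + 225.9796 + 487.00512 + 863.328
= 2934.86698.

σ²_Q = 2934.86698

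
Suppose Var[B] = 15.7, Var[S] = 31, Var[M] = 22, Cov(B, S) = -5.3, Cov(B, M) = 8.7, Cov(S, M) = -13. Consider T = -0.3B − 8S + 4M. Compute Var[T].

Var[T] = a²·Var[B] + b²·Var[S] + c²·Var[M] + 2ab·Cov(B, S) + 2ac·Cov(B, M) + 2bc·Cov(S, M), with a = -0.3, b = -8, c = 4.
= 1.413 + 1984 + 352 + (-25.44) + (-20.88) + 832
= 3123.093.

Var[T] = 3123.093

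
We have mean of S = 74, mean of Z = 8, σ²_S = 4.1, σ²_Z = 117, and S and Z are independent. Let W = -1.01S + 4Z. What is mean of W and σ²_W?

mean of W = -42.74, σ²_W = 1876.18241

mean of W = (-1.01)·mean of S + 4·mean of Z = (-1.01)·74 + 4·8 = -42.74.
σ²_W = a²·σ²_S + b²·σ²_Z + 2ab·covariance of S and Z with a = -1.01, b = 4.
Independence gives covariance of S and Z = 0.
= (-1.01)²·4.1 + 4²·117 + 2·(-1.01)·4·0
= 4.18241 + 1872 + 0 = 1876.18241.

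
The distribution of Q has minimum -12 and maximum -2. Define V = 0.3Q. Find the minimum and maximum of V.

a = 0.3 > 0, so min(V) = a·min(Q)+b = 0.3·(-12) = -3.6 and max(V) = 0.3·(-2) = -0.6.

min(V) = -3.6, max(V) = -0.6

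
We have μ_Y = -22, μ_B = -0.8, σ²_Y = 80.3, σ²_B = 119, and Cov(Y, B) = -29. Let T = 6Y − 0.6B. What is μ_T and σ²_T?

μ_T = 6·μ_Y + (-0.6)·μ_B = 6·(-22) + (-0.6)·(-0.8) = -131.52.
σ²_T = a²·σ²_Y + b²·σ²_B + 2ab·Cov(Y, B) with a = 6, b = -0.6.
= 6²·80.3 + (-0.6)²·119 + 2·6·(-0.6)·(-29)
= 2890.8 + 42.84 + 208.8 = 3142.44.

μ_T = -131.52, σ²_T = 3142.44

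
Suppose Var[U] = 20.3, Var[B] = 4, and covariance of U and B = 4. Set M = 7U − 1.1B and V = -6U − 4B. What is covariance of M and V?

covariance of M and V = -920.6

By bilinearity, covariance of M and V = ac·Var[U] + bd·Var[B] + (ad+bc)·covariance of U and B, with a=7, b=-1.1, c=-6, d=-4.
ac·Var[U] = 7·(-6)·20.3 = -852.6
bd·Var[B] = (-1.1)·(-4)·4 = 17.6
(ad+bc)·covariance of U and B = (-21.4)·4 = -85.6
covariance of M and V = -852.6 + 17.6 + (-85.6) = -920.6.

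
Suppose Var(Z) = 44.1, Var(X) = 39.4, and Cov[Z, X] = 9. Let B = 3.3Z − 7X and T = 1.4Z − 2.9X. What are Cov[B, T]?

By bilinearity, Cov[B, T] = ac·Var(Z) + bd·Var(X) + (ad+bc)·Cov[Z, X], with a=3.3, b=-7, c=1.4, d=-2.9.
ac·Var(Z) = 3.3·1.4·44.1 = 203.742
bd·Var(X) = (-7)·(-2.9)·39.4 = 799.82
(ad+bc)·Cov[Z, X] = (-19.37)·9 = -174.33
Cov[B, T] = 203.742 + 799.82 + (-174.33) = 829.232.

Cov[B, T] = 829.232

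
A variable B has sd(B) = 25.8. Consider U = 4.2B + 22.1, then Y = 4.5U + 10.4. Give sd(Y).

sd(U) = |4.2|·25.8 = 108.36.
sd(Y) = |4.5|·108.36 = 487.62.

sd(Y) = 487.62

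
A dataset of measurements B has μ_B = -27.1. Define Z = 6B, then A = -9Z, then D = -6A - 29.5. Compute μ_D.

μ_D = -8809.9

μ_Z = 6·(-27.1) = -162.6.
μ_A = (-9)·(-162.6) = 1463.4.
μ_D = (-6)·1463.4 + (-29.5) = -8809.9.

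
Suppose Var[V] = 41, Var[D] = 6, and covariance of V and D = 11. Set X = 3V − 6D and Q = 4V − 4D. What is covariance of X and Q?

covariance of X and Q = 240

By bilinearity, covariance of X and Q = ac·Var[V] + bd·Var[D] + (ad+bc)·covariance of V and D, with a=3, b=-6, c=4, d=-4.
ac·Var[V] = 3·4·41 = 492
bd·Var[D] = (-6)·(-4)·6 = 144
(ad+bc)·covariance of V and D = (-36)·11 = -396
covariance of X and Q = 492 + 144 + (-396) = 240.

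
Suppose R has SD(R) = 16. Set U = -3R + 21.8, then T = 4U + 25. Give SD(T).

SD(U) = |-3|·16 = 48.
SD(T) = |4|·48 = 192.

SD(T) = 192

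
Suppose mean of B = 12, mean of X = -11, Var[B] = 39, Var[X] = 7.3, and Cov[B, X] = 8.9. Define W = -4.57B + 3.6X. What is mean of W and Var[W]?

mean of W = -94.44, Var[W] = 616.2735

mean of W = (-4.57)·mean of B + 3.6·mean of X = (-4.57)·12 + 3.6·(-11) = -94.44.
Var[W] = a²·Var[B] + b²·Var[X] + 2ab·Cov[B, X] with a = -4.57, b = 3.6.
= (-4.57)²·39 + 3.6²·7.3 + 2·(-4.57)·3.6·8.9
= 814.5111 + 94.608 + (-292.8456) = 616.2735.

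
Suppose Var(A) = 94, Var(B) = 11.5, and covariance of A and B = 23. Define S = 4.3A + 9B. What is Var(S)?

Var(S) = a²·Var(A) + b²·Var(B) + 2ab·covariance of A and B with a = 4.3, b = 9.
= 4.3²·94 + 9²·11.5 + 2·4.3·9·23
= 1738.06 + 931.5 + 1780.2 = 4449.76.

Var(S) = 4449.76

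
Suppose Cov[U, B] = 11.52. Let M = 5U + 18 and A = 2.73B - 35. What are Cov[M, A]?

Cov[M, A] = 157.248

Cov[M, A] = a·c·Cov[U, B] = 5·2.73·11.52 = 157.248. Additive constants drop out.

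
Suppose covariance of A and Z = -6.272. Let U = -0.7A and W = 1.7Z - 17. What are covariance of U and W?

covariance of U and W = 7.46368

covariance of U and W = a·c·covariance of A and Z = (-0.7)·1.7·(-6.272) = 7.46368. Additive constants drop out.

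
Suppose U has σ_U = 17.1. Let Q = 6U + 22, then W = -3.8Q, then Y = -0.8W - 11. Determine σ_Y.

σ_Y = 311.904

σ_Q = |6|·17.1 = 102.6.
σ_W = |-3.8|·102.6 = 389.88.
σ_Y = |-0.8|·389.88 = 311.904.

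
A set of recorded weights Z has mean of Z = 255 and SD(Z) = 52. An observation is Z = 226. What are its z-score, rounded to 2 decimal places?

z = (Z − mean of Z) / SD(Z) = (226 − 255) / 52 ≈ -0.56.

z = -0.56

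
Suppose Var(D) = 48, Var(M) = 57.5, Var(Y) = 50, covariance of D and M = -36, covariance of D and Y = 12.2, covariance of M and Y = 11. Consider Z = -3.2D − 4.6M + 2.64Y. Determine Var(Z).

Var(Z) = 523.5608

Var(Z) = a²·Var(D) + b²·Var(M) + c²·Var(Y) + 2ab·covariance of D and M + 2ac·covariance of D and Y + 2bc·covariance of M and Y, with a = -3.2, b = -4.6, c = 2.64.
= 491.52 + 1216.7 + 348.48 + (-1059.84) + (-206.1312) + (-267.168)
= 523.5608.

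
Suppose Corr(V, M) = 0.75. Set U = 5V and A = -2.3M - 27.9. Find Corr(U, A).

Corr(U, A) = -0.75

Linear rescalings preserve |correlation|; the slopes 5 and -2.3 have opposite signs, so the correlation flips sign: Corr(U, A) = −Corr(V, M) = -0.75.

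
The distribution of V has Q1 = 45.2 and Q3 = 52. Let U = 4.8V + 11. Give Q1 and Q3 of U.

a = 4.8 > 0: Q1(U) = a·Q1(V)+b = 227.96, Q3(U) = a·Q3(V)+b = 260.6.

Q1(U) = 227.96, Q3(U) = 260.6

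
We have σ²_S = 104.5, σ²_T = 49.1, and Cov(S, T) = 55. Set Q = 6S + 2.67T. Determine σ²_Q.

σ²_Q = a²·σ²_S + b²·σ²_T + 2ab·Cov(S, T) with a = 6, b = 2.67.
= 6²·104.5 + 2.67²·49.1 + 2·6·2.67·55
= 3762 + 350.02899 + 1762.2 = 5874.22899.

σ²_Q = 5874.22899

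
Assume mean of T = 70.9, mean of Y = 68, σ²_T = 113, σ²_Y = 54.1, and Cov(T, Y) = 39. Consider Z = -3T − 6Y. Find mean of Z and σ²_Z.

mean of Z = (-3)·mean of T + (-6)·mean of Y = (-3)·70.9 + (-6)·68 = -620.7.
σ²_Z = a²·σ²_T + b²·σ²_Y + 2ab·Cov(T, Y) with a = -3, b = -6.
= (-3)²·113 + (-6)²·54.1 + 2·(-3)·(-6)·39
= 1017 + 1947.6 + 1404 = 4368.6.

mean of Z = -620.7, σ²_Z = 4368.6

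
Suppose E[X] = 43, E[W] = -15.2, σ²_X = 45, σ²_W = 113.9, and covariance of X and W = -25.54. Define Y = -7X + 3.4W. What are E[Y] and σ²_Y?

E[Y] = -352.68, σ²_Y = 4737.388

E[Y] = (-7)·E[X] + 3.4·E[W] = (-7)·43 + 3.4·(-15.2) = -352.68.
σ²_Y = a²·σ²_X + b²·σ²_W + 2ab·covariance of X and W with a = -7, b = 3.4.
= (-7)²·45 + 3.4²·113.9 + 2·(-7)·3.4·(-25.54)
= 2205 + 1316.684 + 1215.704 = 4737.388.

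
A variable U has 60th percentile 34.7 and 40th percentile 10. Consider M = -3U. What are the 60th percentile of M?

Since a = -3 < 0 the transformation is decreasing, reversing order: the 60th percentile of M corresponds to the 40th percentile of U.
So P_{60}(M) = a·P_{40}(U) + b = (-3)·10 = -30.

60th percentile of M = -30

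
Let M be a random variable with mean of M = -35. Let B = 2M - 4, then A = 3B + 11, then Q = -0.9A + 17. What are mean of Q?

mean of B = 2·(-35) + (-4) = -74.
mean of A = 3·(-74) + 11 = -211.
mean of Q = (-0.9)·(-211) + 17 = 206.9.

mean of Q = 206.9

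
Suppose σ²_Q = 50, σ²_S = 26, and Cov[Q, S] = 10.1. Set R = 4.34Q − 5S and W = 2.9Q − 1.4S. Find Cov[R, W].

By bilinearity, Cov[R, W] = ac·σ²_Q + bd·σ²_S + (ad+bc)·Cov[Q, S], with a=4.34, b=-5, c=2.9, d=-1.4.
ac·σ²_Q = 4.34·2.9·50 = 629.3
bd·σ²_S = (-5)·(-1.4)·26 = 182
(ad+bc)·Cov[Q, S] = (-20.576)·10.1 = -207.8176
Cov[R, W] = 629.3 + 182 + (-207.8176) = 603.4824.

Cov[R, W] = 603.4824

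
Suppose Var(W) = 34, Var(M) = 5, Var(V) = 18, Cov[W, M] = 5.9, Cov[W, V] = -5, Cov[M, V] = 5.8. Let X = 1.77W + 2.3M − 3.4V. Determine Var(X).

Var(X) = a²·Var(W) + b²·Var(M) + c²·Var(V) + 2ab·Cov[W, M] + 2ac·Cov[W, V] + 2bc·Cov[M, V], with a = 1.77, b = 2.3, c = -3.4.
= 106.5186 + 26.45 + 208.08 + 48.0378 + 60.18 + (-90.712)
= 358.5544.

Var(X) = 358.5544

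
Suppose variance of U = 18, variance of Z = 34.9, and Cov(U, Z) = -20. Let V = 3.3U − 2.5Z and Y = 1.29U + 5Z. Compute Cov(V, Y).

Cov(V, Y) = -625.124

By bilinearity, Cov(V, Y) = ac·variance of U + bd·variance of Z + (ad+bc)·Cov(U, Z), with a=3.3, b=-2.5, c=1.29, d=5.
ac·variance of U = 3.3·1.29·18 = 76.626
bd·variance of Z = (-2.5)·5·34.9 = -436.25
(ad+bc)·Cov(U, Z) = (13.275)·(-20) = -265.5
Cov(V, Y) = 76.626 + (-436.25) + (-265.5) = -625.124.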